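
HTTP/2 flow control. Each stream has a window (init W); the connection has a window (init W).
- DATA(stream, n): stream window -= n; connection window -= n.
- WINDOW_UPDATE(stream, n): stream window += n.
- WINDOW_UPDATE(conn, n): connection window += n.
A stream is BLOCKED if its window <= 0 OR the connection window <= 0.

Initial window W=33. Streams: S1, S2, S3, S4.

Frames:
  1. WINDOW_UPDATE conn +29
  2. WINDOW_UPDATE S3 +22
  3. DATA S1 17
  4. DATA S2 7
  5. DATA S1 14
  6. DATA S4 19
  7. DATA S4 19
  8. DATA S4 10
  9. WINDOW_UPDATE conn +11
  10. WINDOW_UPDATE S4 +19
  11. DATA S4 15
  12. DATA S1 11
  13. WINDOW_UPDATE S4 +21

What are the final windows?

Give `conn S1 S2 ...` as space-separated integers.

Op 1: conn=62 S1=33 S2=33 S3=33 S4=33 blocked=[]
Op 2: conn=62 S1=33 S2=33 S3=55 S4=33 blocked=[]
Op 3: conn=45 S1=16 S2=33 S3=55 S4=33 blocked=[]
Op 4: conn=38 S1=16 S2=26 S3=55 S4=33 blocked=[]
Op 5: conn=24 S1=2 S2=26 S3=55 S4=33 blocked=[]
Op 6: conn=5 S1=2 S2=26 S3=55 S4=14 blocked=[]
Op 7: conn=-14 S1=2 S2=26 S3=55 S4=-5 blocked=[1, 2, 3, 4]
Op 8: conn=-24 S1=2 S2=26 S3=55 S4=-15 blocked=[1, 2, 3, 4]
Op 9: conn=-13 S1=2 S2=26 S3=55 S4=-15 blocked=[1, 2, 3, 4]
Op 10: conn=-13 S1=2 S2=26 S3=55 S4=4 blocked=[1, 2, 3, 4]
Op 11: conn=-28 S1=2 S2=26 S3=55 S4=-11 blocked=[1, 2, 3, 4]
Op 12: conn=-39 S1=-9 S2=26 S3=55 S4=-11 blocked=[1, 2, 3, 4]
Op 13: conn=-39 S1=-9 S2=26 S3=55 S4=10 blocked=[1, 2, 3, 4]

Answer: -39 -9 26 55 10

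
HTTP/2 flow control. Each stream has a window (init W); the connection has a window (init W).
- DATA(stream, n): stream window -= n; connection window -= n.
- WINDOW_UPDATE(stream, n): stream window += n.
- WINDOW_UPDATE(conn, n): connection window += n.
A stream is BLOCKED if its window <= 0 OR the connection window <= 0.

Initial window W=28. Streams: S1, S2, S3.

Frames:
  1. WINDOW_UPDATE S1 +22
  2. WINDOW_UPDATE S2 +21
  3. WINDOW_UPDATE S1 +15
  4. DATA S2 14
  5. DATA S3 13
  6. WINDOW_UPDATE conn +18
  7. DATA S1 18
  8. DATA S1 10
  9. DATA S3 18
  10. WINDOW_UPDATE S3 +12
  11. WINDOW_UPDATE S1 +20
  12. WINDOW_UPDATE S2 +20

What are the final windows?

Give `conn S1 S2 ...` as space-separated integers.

Answer: -27 57 55 9

Derivation:
Op 1: conn=28 S1=50 S2=28 S3=28 blocked=[]
Op 2: conn=28 S1=50 S2=49 S3=28 blocked=[]
Op 3: conn=28 S1=65 S2=49 S3=28 blocked=[]
Op 4: conn=14 S1=65 S2=35 S3=28 blocked=[]
Op 5: conn=1 S1=65 S2=35 S3=15 blocked=[]
Op 6: conn=19 S1=65 S2=35 S3=15 blocked=[]
Op 7: conn=1 S1=47 S2=35 S3=15 blocked=[]
Op 8: conn=-9 S1=37 S2=35 S3=15 blocked=[1, 2, 3]
Op 9: conn=-27 S1=37 S2=35 S3=-3 blocked=[1, 2, 3]
Op 10: conn=-27 S1=37 S2=35 S3=9 blocked=[1, 2, 3]
Op 11: conn=-27 S1=57 S2=35 S3=9 blocked=[1, 2, 3]
Op 12: conn=-27 S1=57 S2=55 S3=9 blocked=[1, 2, 3]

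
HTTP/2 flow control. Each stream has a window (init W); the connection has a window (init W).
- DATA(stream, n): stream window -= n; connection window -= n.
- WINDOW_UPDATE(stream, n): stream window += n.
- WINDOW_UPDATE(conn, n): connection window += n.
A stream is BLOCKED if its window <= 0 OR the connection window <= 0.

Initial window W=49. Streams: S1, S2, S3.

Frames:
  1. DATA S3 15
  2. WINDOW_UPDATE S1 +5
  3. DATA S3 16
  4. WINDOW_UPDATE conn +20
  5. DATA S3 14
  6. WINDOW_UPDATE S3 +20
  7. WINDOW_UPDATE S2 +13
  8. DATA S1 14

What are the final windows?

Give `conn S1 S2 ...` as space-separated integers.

Op 1: conn=34 S1=49 S2=49 S3=34 blocked=[]
Op 2: conn=34 S1=54 S2=49 S3=34 blocked=[]
Op 3: conn=18 S1=54 S2=49 S3=18 blocked=[]
Op 4: conn=38 S1=54 S2=49 S3=18 blocked=[]
Op 5: conn=24 S1=54 S2=49 S3=4 blocked=[]
Op 6: conn=24 S1=54 S2=49 S3=24 blocked=[]
Op 7: conn=24 S1=54 S2=62 S3=24 blocked=[]
Op 8: conn=10 S1=40 S2=62 S3=24 blocked=[]

Answer: 10 40 62 24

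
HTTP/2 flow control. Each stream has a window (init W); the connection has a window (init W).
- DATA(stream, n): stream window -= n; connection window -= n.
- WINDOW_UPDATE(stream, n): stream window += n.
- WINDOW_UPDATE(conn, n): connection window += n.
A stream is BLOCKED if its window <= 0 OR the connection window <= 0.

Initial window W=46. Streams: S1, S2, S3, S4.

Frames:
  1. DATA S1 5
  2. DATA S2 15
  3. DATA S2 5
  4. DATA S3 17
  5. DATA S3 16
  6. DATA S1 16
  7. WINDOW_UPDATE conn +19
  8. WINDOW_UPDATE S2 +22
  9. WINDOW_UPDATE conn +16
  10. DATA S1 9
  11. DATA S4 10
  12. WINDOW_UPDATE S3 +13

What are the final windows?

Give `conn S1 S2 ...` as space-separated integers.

Answer: -12 16 48 26 36

Derivation:
Op 1: conn=41 S1=41 S2=46 S3=46 S4=46 blocked=[]
Op 2: conn=26 S1=41 S2=31 S3=46 S4=46 blocked=[]
Op 3: conn=21 S1=41 S2=26 S3=46 S4=46 blocked=[]
Op 4: conn=4 S1=41 S2=26 S3=29 S4=46 blocked=[]
Op 5: conn=-12 S1=41 S2=26 S3=13 S4=46 blocked=[1, 2, 3, 4]
Op 6: conn=-28 S1=25 S2=26 S3=13 S4=46 blocked=[1, 2, 3, 4]
Op 7: conn=-9 S1=25 S2=26 S3=13 S4=46 blocked=[1, 2, 3, 4]
Op 8: conn=-9 S1=25 S2=48 S3=13 S4=46 blocked=[1, 2, 3, 4]
Op 9: conn=7 S1=25 S2=48 S3=13 S4=46 blocked=[]
Op 10: conn=-2 S1=16 S2=48 S3=13 S4=46 blocked=[1, 2, 3, 4]
Op 11: conn=-12 S1=16 S2=48 S3=13 S4=36 blocked=[1, 2, 3, 4]
Op 12: conn=-12 S1=16 S2=48 S3=26 S4=36 blocked=[1, 2, 3, 4]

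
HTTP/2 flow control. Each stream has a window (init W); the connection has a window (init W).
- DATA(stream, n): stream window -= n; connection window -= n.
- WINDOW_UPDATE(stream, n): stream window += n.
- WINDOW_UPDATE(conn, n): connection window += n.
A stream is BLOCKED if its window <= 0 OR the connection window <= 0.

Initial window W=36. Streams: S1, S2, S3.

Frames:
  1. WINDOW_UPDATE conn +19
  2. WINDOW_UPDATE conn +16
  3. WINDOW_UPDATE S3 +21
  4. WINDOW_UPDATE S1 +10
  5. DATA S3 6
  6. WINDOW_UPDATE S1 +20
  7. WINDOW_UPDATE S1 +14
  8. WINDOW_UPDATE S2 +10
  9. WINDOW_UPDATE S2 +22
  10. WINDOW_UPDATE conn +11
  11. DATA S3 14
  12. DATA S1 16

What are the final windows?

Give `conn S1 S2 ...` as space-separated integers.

Answer: 46 64 68 37

Derivation:
Op 1: conn=55 S1=36 S2=36 S3=36 blocked=[]
Op 2: conn=71 S1=36 S2=36 S3=36 blocked=[]
Op 3: conn=71 S1=36 S2=36 S3=57 blocked=[]
Op 4: conn=71 S1=46 S2=36 S3=57 blocked=[]
Op 5: conn=65 S1=46 S2=36 S3=51 blocked=[]
Op 6: conn=65 S1=66 S2=36 S3=51 blocked=[]
Op 7: conn=65 S1=80 S2=36 S3=51 blocked=[]
Op 8: conn=65 S1=80 S2=46 S3=51 blocked=[]
Op 9: conn=65 S1=80 S2=68 S3=51 blocked=[]
Op 10: conn=76 S1=80 S2=68 S3=51 blocked=[]
Op 11: conn=62 S1=80 S2=68 S3=37 blocked=[]
Op 12: conn=46 S1=64 S2=68 S3=37 blocked=[]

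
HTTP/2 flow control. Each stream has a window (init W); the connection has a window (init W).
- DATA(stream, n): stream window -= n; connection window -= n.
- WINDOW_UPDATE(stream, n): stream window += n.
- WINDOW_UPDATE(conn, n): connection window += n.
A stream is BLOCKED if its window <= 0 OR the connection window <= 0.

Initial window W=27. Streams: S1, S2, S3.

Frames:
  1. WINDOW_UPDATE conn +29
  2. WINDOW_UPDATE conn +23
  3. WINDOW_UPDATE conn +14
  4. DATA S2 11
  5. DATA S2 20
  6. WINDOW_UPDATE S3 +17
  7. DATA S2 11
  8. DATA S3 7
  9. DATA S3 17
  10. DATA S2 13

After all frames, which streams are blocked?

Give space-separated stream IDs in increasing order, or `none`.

Answer: S2

Derivation:
Op 1: conn=56 S1=27 S2=27 S3=27 blocked=[]
Op 2: conn=79 S1=27 S2=27 S3=27 blocked=[]
Op 3: conn=93 S1=27 S2=27 S3=27 blocked=[]
Op 4: conn=82 S1=27 S2=16 S3=27 blocked=[]
Op 5: conn=62 S1=27 S2=-4 S3=27 blocked=[2]
Op 6: conn=62 S1=27 S2=-4 S3=44 blocked=[2]
Op 7: conn=51 S1=27 S2=-15 S3=44 blocked=[2]
Op 8: conn=44 S1=27 S2=-15 S3=37 blocked=[2]
Op 9: conn=27 S1=27 S2=-15 S3=20 blocked=[2]
Op 10: conn=14 S1=27 S2=-28 S3=20 blocked=[2]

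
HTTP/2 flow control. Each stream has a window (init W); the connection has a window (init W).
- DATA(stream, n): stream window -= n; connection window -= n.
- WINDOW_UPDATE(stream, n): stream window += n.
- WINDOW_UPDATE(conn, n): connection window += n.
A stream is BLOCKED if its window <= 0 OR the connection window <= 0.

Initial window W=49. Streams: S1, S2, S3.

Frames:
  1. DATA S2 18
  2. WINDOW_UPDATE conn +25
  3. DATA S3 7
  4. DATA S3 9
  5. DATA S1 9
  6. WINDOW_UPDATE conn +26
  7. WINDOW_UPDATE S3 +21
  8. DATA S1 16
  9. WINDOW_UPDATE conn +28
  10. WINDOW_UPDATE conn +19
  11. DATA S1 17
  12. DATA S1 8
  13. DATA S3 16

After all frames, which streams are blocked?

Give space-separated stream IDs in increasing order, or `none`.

Answer: S1

Derivation:
Op 1: conn=31 S1=49 S2=31 S3=49 blocked=[]
Op 2: conn=56 S1=49 S2=31 S3=49 blocked=[]
Op 3: conn=49 S1=49 S2=31 S3=42 blocked=[]
Op 4: conn=40 S1=49 S2=31 S3=33 blocked=[]
Op 5: conn=31 S1=40 S2=31 S3=33 blocked=[]
Op 6: conn=57 S1=40 S2=31 S3=33 blocked=[]
Op 7: conn=57 S1=40 S2=31 S3=54 blocked=[]
Op 8: conn=41 S1=24 S2=31 S3=54 blocked=[]
Op 9: conn=69 S1=24 S2=31 S3=54 blocked=[]
Op 10: conn=88 S1=24 S2=31 S3=54 blocked=[]
Op 11: conn=71 S1=7 S2=31 S3=54 blocked=[]
Op 12: conn=63 S1=-1 S2=31 S3=54 blocked=[1]
Op 13: conn=47 S1=-1 S2=31 S3=38 blocked=[1]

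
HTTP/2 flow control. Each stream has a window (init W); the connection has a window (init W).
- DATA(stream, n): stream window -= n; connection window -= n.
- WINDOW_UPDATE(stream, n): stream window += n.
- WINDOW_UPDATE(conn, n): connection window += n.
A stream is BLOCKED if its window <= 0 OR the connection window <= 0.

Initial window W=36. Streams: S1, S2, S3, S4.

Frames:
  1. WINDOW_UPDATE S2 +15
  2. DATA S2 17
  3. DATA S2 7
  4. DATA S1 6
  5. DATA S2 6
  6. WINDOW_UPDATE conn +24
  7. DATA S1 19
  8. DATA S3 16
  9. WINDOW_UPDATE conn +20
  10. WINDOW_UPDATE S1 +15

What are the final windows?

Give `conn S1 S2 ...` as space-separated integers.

Answer: 9 26 21 20 36

Derivation:
Op 1: conn=36 S1=36 S2=51 S3=36 S4=36 blocked=[]
Op 2: conn=19 S1=36 S2=34 S3=36 S4=36 blocked=[]
Op 3: conn=12 S1=36 S2=27 S3=36 S4=36 blocked=[]
Op 4: conn=6 S1=30 S2=27 S3=36 S4=36 blocked=[]
Op 5: conn=0 S1=30 S2=21 S3=36 S4=36 blocked=[1, 2, 3, 4]
Op 6: conn=24 S1=30 S2=21 S3=36 S4=36 blocked=[]
Op 7: conn=5 S1=11 S2=21 S3=36 S4=36 blocked=[]
Op 8: conn=-11 S1=11 S2=21 S3=20 S4=36 blocked=[1, 2, 3, 4]
Op 9: conn=9 S1=11 S2=21 S3=20 S4=36 blocked=[]
Op 10: conn=9 S1=26 S2=21 S3=20 S4=36 blocked=[]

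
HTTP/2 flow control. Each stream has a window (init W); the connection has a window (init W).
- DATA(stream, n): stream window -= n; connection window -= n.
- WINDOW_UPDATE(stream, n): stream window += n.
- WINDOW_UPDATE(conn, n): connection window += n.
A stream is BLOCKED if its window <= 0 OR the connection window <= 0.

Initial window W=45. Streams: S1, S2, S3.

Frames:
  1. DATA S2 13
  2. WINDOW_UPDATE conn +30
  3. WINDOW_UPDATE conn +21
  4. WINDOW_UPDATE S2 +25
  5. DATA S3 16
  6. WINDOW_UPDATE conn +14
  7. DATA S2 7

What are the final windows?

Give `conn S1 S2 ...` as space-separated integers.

Answer: 74 45 50 29

Derivation:
Op 1: conn=32 S1=45 S2=32 S3=45 blocked=[]
Op 2: conn=62 S1=45 S2=32 S3=45 blocked=[]
Op 3: conn=83 S1=45 S2=32 S3=45 blocked=[]
Op 4: conn=83 S1=45 S2=57 S3=45 blocked=[]
Op 5: conn=67 S1=45 S2=57 S3=29 blocked=[]
Op 6: conn=81 S1=45 S2=57 S3=29 blocked=[]
Op 7: conn=74 S1=45 S2=50 S3=29 blocked=[]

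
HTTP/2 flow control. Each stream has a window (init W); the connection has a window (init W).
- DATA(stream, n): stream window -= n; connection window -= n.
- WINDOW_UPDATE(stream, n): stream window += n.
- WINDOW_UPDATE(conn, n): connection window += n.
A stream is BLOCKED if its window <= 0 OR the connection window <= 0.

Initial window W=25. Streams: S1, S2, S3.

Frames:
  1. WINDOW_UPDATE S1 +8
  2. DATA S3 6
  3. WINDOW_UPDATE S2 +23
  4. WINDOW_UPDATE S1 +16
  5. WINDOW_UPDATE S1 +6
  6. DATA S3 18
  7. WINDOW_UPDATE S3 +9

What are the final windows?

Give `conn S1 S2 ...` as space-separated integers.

Op 1: conn=25 S1=33 S2=25 S3=25 blocked=[]
Op 2: conn=19 S1=33 S2=25 S3=19 blocked=[]
Op 3: conn=19 S1=33 S2=48 S3=19 blocked=[]
Op 4: conn=19 S1=49 S2=48 S3=19 blocked=[]
Op 5: conn=19 S1=55 S2=48 S3=19 blocked=[]
Op 6: conn=1 S1=55 S2=48 S3=1 blocked=[]
Op 7: conn=1 S1=55 S2=48 S3=10 blocked=[]

Answer: 1 55 48 10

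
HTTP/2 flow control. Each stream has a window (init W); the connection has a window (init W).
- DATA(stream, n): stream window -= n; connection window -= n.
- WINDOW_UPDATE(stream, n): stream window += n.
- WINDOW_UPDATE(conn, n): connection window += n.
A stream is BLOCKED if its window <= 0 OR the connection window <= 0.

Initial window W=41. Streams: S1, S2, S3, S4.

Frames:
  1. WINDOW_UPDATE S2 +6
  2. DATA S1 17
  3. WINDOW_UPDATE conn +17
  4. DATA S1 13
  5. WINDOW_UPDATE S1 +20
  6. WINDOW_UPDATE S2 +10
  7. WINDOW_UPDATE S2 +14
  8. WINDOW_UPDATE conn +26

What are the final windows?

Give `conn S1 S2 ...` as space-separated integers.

Op 1: conn=41 S1=41 S2=47 S3=41 S4=41 blocked=[]
Op 2: conn=24 S1=24 S2=47 S3=41 S4=41 blocked=[]
Op 3: conn=41 S1=24 S2=47 S3=41 S4=41 blocked=[]
Op 4: conn=28 S1=11 S2=47 S3=41 S4=41 blocked=[]
Op 5: conn=28 S1=31 S2=47 S3=41 S4=41 blocked=[]
Op 6: conn=28 S1=31 S2=57 S3=41 S4=41 blocked=[]
Op 7: conn=28 S1=31 S2=71 S3=41 S4=41 blocked=[]
Op 8: conn=54 S1=31 S2=71 S3=41 S4=41 blocked=[]

Answer: 54 31 71 41 41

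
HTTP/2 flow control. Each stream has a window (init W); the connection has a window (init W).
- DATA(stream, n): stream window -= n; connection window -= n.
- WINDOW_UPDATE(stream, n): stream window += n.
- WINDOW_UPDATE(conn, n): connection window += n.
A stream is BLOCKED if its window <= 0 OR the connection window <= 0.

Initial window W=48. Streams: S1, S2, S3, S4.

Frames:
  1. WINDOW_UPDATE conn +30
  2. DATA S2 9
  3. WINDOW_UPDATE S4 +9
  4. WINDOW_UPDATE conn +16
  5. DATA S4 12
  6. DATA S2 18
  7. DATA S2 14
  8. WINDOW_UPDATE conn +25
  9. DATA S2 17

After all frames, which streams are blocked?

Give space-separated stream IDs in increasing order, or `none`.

Answer: S2

Derivation:
Op 1: conn=78 S1=48 S2=48 S3=48 S4=48 blocked=[]
Op 2: conn=69 S1=48 S2=39 S3=48 S4=48 blocked=[]
Op 3: conn=69 S1=48 S2=39 S3=48 S4=57 blocked=[]
Op 4: conn=85 S1=48 S2=39 S3=48 S4=57 blocked=[]
Op 5: conn=73 S1=48 S2=39 S3=48 S4=45 blocked=[]
Op 6: conn=55 S1=48 S2=21 S3=48 S4=45 blocked=[]
Op 7: conn=41 S1=48 S2=7 S3=48 S4=45 blocked=[]
Op 8: conn=66 S1=48 S2=7 S3=48 S4=45 blocked=[]
Op 9: conn=49 S1=48 S2=-10 S3=48 S4=45 blocked=[2]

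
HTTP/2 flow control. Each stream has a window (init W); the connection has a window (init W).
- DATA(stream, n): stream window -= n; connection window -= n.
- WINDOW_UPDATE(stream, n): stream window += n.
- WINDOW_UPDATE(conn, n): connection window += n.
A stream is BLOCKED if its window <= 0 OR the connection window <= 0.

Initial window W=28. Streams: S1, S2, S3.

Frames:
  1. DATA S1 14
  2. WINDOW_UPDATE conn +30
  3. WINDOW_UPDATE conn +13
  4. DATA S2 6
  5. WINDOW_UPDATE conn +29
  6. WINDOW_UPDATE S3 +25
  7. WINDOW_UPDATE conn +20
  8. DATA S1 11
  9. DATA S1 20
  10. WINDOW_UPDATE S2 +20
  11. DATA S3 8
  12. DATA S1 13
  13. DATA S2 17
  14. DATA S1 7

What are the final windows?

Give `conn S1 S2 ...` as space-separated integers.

Answer: 24 -37 25 45

Derivation:
Op 1: conn=14 S1=14 S2=28 S3=28 blocked=[]
Op 2: conn=44 S1=14 S2=28 S3=28 blocked=[]
Op 3: conn=57 S1=14 S2=28 S3=28 blocked=[]
Op 4: conn=51 S1=14 S2=22 S3=28 blocked=[]
Op 5: conn=80 S1=14 S2=22 S3=28 blocked=[]
Op 6: conn=80 S1=14 S2=22 S3=53 blocked=[]
Op 7: conn=100 S1=14 S2=22 S3=53 blocked=[]
Op 8: conn=89 S1=3 S2=22 S3=53 blocked=[]
Op 9: conn=69 S1=-17 S2=22 S3=53 blocked=[1]
Op 10: conn=69 S1=-17 S2=42 S3=53 blocked=[1]
Op 11: conn=61 S1=-17 S2=42 S3=45 blocked=[1]
Op 12: conn=48 S1=-30 S2=42 S3=45 blocked=[1]
Op 13: conn=31 S1=-30 S2=25 S3=45 blocked=[1]
Op 14: conn=24 S1=-37 S2=25 S3=45 blocked=[1]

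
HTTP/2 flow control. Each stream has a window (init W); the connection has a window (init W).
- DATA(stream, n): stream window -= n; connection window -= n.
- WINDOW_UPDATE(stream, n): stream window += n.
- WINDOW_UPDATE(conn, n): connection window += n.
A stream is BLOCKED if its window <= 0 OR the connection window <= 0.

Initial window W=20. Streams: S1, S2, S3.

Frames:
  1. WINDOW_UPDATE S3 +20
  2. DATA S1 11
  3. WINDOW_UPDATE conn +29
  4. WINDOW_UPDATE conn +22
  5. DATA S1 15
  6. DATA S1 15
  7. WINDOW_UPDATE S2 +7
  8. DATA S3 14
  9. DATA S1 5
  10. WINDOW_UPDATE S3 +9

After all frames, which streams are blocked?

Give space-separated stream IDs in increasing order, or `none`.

Op 1: conn=20 S1=20 S2=20 S3=40 blocked=[]
Op 2: conn=9 S1=9 S2=20 S3=40 blocked=[]
Op 3: conn=38 S1=9 S2=20 S3=40 blocked=[]
Op 4: conn=60 S1=9 S2=20 S3=40 blocked=[]
Op 5: conn=45 S1=-6 S2=20 S3=40 blocked=[1]
Op 6: conn=30 S1=-21 S2=20 S3=40 blocked=[1]
Op 7: conn=30 S1=-21 S2=27 S3=40 blocked=[1]
Op 8: conn=16 S1=-21 S2=27 S3=26 blocked=[1]
Op 9: conn=11 S1=-26 S2=27 S3=26 blocked=[1]
Op 10: conn=11 S1=-26 S2=27 S3=35 blocked=[1]

Answer: S1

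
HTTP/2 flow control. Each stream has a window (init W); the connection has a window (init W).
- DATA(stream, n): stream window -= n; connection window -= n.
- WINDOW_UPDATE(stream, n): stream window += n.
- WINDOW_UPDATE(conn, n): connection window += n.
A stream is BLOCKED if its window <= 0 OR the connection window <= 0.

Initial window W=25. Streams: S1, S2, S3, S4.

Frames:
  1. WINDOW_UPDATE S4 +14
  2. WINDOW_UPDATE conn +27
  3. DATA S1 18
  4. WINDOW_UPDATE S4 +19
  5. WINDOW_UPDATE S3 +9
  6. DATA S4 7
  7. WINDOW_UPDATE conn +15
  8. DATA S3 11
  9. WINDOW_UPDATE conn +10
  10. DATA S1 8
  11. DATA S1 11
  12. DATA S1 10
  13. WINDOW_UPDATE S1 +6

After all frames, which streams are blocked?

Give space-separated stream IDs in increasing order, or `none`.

Answer: S1

Derivation:
Op 1: conn=25 S1=25 S2=25 S3=25 S4=39 blocked=[]
Op 2: conn=52 S1=25 S2=25 S3=25 S4=39 blocked=[]
Op 3: conn=34 S1=7 S2=25 S3=25 S4=39 blocked=[]
Op 4: conn=34 S1=7 S2=25 S3=25 S4=58 blocked=[]
Op 5: conn=34 S1=7 S2=25 S3=34 S4=58 blocked=[]
Op 6: conn=27 S1=7 S2=25 S3=34 S4=51 blocked=[]
Op 7: conn=42 S1=7 S2=25 S3=34 S4=51 blocked=[]
Op 8: conn=31 S1=7 S2=25 S3=23 S4=51 blocked=[]
Op 9: conn=41 S1=7 S2=25 S3=23 S4=51 blocked=[]
Op 10: conn=33 S1=-1 S2=25 S3=23 S4=51 blocked=[1]
Op 11: conn=22 S1=-12 S2=25 S3=23 S4=51 blocked=[1]
Op 12: conn=12 S1=-22 S2=25 S3=23 S4=51 blocked=[1]
Op 13: conn=12 S1=-16 S2=25 S3=23 S4=51 blocked=[1]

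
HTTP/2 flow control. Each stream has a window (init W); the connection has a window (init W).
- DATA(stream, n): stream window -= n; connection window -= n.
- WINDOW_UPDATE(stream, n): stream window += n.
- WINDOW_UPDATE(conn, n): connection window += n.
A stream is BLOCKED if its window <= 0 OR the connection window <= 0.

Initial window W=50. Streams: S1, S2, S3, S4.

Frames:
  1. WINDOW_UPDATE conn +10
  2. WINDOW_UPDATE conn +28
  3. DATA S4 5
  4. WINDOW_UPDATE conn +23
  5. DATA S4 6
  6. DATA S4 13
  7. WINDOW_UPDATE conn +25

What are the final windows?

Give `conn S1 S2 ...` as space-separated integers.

Answer: 112 50 50 50 26

Derivation:
Op 1: conn=60 S1=50 S2=50 S3=50 S4=50 blocked=[]
Op 2: conn=88 S1=50 S2=50 S3=50 S4=50 blocked=[]
Op 3: conn=83 S1=50 S2=50 S3=50 S4=45 blocked=[]
Op 4: conn=106 S1=50 S2=50 S3=50 S4=45 blocked=[]
Op 5: conn=100 S1=50 S2=50 S3=50 S4=39 blocked=[]
Op 6: conn=87 S1=50 S2=50 S3=50 S4=26 blocked=[]
Op 7: conn=112 S1=50 S2=50 S3=50 S4=26 blocked=[]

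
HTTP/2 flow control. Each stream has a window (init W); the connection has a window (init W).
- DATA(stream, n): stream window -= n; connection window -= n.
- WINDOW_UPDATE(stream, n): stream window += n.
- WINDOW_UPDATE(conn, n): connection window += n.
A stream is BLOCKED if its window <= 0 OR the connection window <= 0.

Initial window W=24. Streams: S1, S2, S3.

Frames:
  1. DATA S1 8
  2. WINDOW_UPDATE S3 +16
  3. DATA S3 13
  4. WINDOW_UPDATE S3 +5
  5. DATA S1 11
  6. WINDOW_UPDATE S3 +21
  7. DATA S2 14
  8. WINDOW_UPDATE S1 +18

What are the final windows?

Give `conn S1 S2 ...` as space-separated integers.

Answer: -22 23 10 53

Derivation:
Op 1: conn=16 S1=16 S2=24 S3=24 blocked=[]
Op 2: conn=16 S1=16 S2=24 S3=40 blocked=[]
Op 3: conn=3 S1=16 S2=24 S3=27 blocked=[]
Op 4: conn=3 S1=16 S2=24 S3=32 blocked=[]
Op 5: conn=-8 S1=5 S2=24 S3=32 blocked=[1, 2, 3]
Op 6: conn=-8 S1=5 S2=24 S3=53 blocked=[1, 2, 3]
Op 7: conn=-22 S1=5 S2=10 S3=53 blocked=[1, 2, 3]
Op 8: conn=-22 S1=23 S2=10 S3=53 blocked=[1, 2, 3]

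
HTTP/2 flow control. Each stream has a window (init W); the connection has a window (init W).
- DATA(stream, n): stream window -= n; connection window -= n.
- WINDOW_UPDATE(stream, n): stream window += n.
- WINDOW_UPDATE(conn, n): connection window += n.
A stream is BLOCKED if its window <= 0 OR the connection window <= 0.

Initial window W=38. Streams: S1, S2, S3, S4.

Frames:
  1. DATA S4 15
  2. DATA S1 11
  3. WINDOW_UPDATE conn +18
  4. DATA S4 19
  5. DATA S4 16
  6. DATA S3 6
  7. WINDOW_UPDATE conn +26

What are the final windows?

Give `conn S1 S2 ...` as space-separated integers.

Op 1: conn=23 S1=38 S2=38 S3=38 S4=23 blocked=[]
Op 2: conn=12 S1=27 S2=38 S3=38 S4=23 blocked=[]
Op 3: conn=30 S1=27 S2=38 S3=38 S4=23 blocked=[]
Op 4: conn=11 S1=27 S2=38 S3=38 S4=4 blocked=[]
Op 5: conn=-5 S1=27 S2=38 S3=38 S4=-12 blocked=[1, 2, 3, 4]
Op 6: conn=-11 S1=27 S2=38 S3=32 S4=-12 blocked=[1, 2, 3, 4]
Op 7: conn=15 S1=27 S2=38 S3=32 S4=-12 blocked=[4]

Answer: 15 27 38 32 -12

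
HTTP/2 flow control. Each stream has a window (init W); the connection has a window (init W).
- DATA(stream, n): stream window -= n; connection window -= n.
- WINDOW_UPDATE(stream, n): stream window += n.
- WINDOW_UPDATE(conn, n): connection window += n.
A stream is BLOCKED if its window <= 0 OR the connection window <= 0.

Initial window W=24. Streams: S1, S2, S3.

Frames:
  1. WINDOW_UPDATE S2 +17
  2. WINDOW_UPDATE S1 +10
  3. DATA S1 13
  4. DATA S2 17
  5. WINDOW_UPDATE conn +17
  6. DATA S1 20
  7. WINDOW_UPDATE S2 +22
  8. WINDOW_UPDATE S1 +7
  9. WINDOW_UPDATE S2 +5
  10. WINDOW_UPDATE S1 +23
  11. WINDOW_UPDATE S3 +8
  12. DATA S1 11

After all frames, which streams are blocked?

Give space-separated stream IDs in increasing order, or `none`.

Answer: S1 S2 S3

Derivation:
Op 1: conn=24 S1=24 S2=41 S3=24 blocked=[]
Op 2: conn=24 S1=34 S2=41 S3=24 blocked=[]
Op 3: conn=11 S1=21 S2=41 S3=24 blocked=[]
Op 4: conn=-6 S1=21 S2=24 S3=24 blocked=[1, 2, 3]
Op 5: conn=11 S1=21 S2=24 S3=24 blocked=[]
Op 6: conn=-9 S1=1 S2=24 S3=24 blocked=[1, 2, 3]
Op 7: conn=-9 S1=1 S2=46 S3=24 blocked=[1, 2, 3]
Op 8: conn=-9 S1=8 S2=46 S3=24 blocked=[1, 2, 3]
Op 9: conn=-9 S1=8 S2=51 S3=24 blocked=[1, 2, 3]
Op 10: conn=-9 S1=31 S2=51 S3=24 blocked=[1, 2, 3]
Op 11: conn=-9 S1=31 S2=51 S3=32 blocked=[1, 2, 3]
Op 12: conn=-20 S1=20 S2=51 S3=32 blocked=[1, 2, 3]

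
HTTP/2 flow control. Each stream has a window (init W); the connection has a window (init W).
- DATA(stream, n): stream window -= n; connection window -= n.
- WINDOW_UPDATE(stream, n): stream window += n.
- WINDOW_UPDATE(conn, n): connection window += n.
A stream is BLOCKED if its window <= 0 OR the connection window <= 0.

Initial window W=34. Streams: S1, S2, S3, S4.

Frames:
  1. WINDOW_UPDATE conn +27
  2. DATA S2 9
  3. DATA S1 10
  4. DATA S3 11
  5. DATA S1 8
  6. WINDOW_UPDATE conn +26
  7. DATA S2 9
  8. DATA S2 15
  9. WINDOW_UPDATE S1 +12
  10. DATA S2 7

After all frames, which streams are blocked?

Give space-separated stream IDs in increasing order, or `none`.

Answer: S2

Derivation:
Op 1: conn=61 S1=34 S2=34 S3=34 S4=34 blocked=[]
Op 2: conn=52 S1=34 S2=25 S3=34 S4=34 blocked=[]
Op 3: conn=42 S1=24 S2=25 S3=34 S4=34 blocked=[]
Op 4: conn=31 S1=24 S2=25 S3=23 S4=34 blocked=[]
Op 5: conn=23 S1=16 S2=25 S3=23 S4=34 blocked=[]
Op 6: conn=49 S1=16 S2=25 S3=23 S4=34 blocked=[]
Op 7: conn=40 S1=16 S2=16 S3=23 S4=34 blocked=[]
Op 8: conn=25 S1=16 S2=1 S3=23 S4=34 blocked=[]
Op 9: conn=25 S1=28 S2=1 S3=23 S4=34 blocked=[]
Op 10: conn=18 S1=28 S2=-6 S3=23 S4=34 blocked=[2]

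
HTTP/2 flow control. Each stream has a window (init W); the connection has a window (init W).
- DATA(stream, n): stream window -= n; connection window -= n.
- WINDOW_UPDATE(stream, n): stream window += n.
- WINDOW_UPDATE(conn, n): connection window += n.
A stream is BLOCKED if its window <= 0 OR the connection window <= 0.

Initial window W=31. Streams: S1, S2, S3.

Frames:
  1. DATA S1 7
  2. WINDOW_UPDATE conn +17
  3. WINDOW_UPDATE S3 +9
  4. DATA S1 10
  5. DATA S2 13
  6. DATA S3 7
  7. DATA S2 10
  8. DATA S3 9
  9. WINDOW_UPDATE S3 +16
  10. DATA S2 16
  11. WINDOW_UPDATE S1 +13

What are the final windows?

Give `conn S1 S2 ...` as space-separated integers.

Answer: -24 27 -8 40

Derivation:
Op 1: conn=24 S1=24 S2=31 S3=31 blocked=[]
Op 2: conn=41 S1=24 S2=31 S3=31 blocked=[]
Op 3: conn=41 S1=24 S2=31 S3=40 blocked=[]
Op 4: conn=31 S1=14 S2=31 S3=40 blocked=[]
Op 5: conn=18 S1=14 S2=18 S3=40 blocked=[]
Op 6: conn=11 S1=14 S2=18 S3=33 blocked=[]
Op 7: conn=1 S1=14 S2=8 S3=33 blocked=[]
Op 8: conn=-8 S1=14 S2=8 S3=24 blocked=[1, 2, 3]
Op 9: conn=-8 S1=14 S2=8 S3=40 blocked=[1, 2, 3]
Op 10: conn=-24 S1=14 S2=-8 S3=40 blocked=[1, 2, 3]
Op 11: conn=-24 S1=27 S2=-8 S3=40 blocked=[1, 2, 3]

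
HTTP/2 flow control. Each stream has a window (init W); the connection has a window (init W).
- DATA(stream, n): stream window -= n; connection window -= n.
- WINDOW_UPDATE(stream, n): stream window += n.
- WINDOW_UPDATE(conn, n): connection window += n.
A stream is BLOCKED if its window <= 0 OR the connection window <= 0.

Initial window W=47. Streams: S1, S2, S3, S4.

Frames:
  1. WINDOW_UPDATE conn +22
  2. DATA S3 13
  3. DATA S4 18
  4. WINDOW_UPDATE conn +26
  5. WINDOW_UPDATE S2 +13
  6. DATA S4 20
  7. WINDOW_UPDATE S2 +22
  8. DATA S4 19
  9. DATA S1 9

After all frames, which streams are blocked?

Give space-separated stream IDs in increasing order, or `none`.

Answer: S4

Derivation:
Op 1: conn=69 S1=47 S2=47 S3=47 S4=47 blocked=[]
Op 2: conn=56 S1=47 S2=47 S3=34 S4=47 blocked=[]
Op 3: conn=38 S1=47 S2=47 S3=34 S4=29 blocked=[]
Op 4: conn=64 S1=47 S2=47 S3=34 S4=29 blocked=[]
Op 5: conn=64 S1=47 S2=60 S3=34 S4=29 blocked=[]
Op 6: conn=44 S1=47 S2=60 S3=34 S4=9 blocked=[]
Op 7: conn=44 S1=47 S2=82 S3=34 S4=9 blocked=[]
Op 8: conn=25 S1=47 S2=82 S3=34 S4=-10 blocked=[4]
Op 9: conn=16 S1=38 S2=82 S3=34 S4=-10 blocked=[4]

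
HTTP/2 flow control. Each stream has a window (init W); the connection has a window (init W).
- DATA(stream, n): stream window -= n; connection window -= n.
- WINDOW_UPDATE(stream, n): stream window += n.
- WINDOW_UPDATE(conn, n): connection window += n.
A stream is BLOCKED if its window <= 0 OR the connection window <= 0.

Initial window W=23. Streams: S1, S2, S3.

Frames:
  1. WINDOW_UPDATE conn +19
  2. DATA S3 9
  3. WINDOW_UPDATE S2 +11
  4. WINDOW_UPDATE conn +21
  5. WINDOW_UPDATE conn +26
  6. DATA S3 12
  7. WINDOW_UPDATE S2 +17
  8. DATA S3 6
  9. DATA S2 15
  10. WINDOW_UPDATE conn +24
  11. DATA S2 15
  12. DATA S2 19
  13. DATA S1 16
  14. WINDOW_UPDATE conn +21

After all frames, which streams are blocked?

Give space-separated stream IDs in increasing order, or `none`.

Answer: S3

Derivation:
Op 1: conn=42 S1=23 S2=23 S3=23 blocked=[]
Op 2: conn=33 S1=23 S2=23 S3=14 blocked=[]
Op 3: conn=33 S1=23 S2=34 S3=14 blocked=[]
Op 4: conn=54 S1=23 S2=34 S3=14 blocked=[]
Op 5: conn=80 S1=23 S2=34 S3=14 blocked=[]
Op 6: conn=68 S1=23 S2=34 S3=2 blocked=[]
Op 7: conn=68 S1=23 S2=51 S3=2 blocked=[]
Op 8: conn=62 S1=23 S2=51 S3=-4 blocked=[3]
Op 9: conn=47 S1=23 S2=36 S3=-4 blocked=[3]
Op 10: conn=71 S1=23 S2=36 S3=-4 blocked=[3]
Op 11: conn=56 S1=23 S2=21 S3=-4 blocked=[3]
Op 12: conn=37 S1=23 S2=2 S3=-4 blocked=[3]
Op 13: conn=21 S1=7 S2=2 S3=-4 blocked=[3]
Op 14: conn=42 S1=7 S2=2 S3=-4 blocked=[3]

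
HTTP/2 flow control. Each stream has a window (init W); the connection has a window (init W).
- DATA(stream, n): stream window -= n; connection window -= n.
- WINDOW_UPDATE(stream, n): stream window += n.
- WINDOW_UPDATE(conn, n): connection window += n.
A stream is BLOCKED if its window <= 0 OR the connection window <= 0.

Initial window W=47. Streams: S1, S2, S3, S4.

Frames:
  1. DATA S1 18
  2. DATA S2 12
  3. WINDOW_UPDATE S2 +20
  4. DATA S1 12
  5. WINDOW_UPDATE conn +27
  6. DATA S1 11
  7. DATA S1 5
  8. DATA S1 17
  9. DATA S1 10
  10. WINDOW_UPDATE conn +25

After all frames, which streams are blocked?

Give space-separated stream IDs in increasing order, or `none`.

Op 1: conn=29 S1=29 S2=47 S3=47 S4=47 blocked=[]
Op 2: conn=17 S1=29 S2=35 S3=47 S4=47 blocked=[]
Op 3: conn=17 S1=29 S2=55 S3=47 S4=47 blocked=[]
Op 4: conn=5 S1=17 S2=55 S3=47 S4=47 blocked=[]
Op 5: conn=32 S1=17 S2=55 S3=47 S4=47 blocked=[]
Op 6: conn=21 S1=6 S2=55 S3=47 S4=47 blocked=[]
Op 7: conn=16 S1=1 S2=55 S3=47 S4=47 blocked=[]
Op 8: conn=-1 S1=-16 S2=55 S3=47 S4=47 blocked=[1, 2, 3, 4]
Op 9: conn=-11 S1=-26 S2=55 S3=47 S4=47 blocked=[1, 2, 3, 4]
Op 10: conn=14 S1=-26 S2=55 S3=47 S4=47 blocked=[1]

Answer: S1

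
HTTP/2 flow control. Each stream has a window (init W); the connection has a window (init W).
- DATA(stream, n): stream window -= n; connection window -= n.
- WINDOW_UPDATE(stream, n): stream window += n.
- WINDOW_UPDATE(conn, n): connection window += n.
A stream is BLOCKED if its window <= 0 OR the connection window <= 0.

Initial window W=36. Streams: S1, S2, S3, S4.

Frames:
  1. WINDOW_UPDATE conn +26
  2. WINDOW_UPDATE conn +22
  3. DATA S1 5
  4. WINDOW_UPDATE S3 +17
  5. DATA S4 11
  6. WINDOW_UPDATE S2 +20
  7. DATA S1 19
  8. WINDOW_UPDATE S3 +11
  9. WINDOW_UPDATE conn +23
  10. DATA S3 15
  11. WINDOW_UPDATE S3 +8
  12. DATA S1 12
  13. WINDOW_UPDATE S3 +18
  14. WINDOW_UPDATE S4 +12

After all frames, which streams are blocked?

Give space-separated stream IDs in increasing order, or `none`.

Op 1: conn=62 S1=36 S2=36 S3=36 S4=36 blocked=[]
Op 2: conn=84 S1=36 S2=36 S3=36 S4=36 blocked=[]
Op 3: conn=79 S1=31 S2=36 S3=36 S4=36 blocked=[]
Op 4: conn=79 S1=31 S2=36 S3=53 S4=36 blocked=[]
Op 5: conn=68 S1=31 S2=36 S3=53 S4=25 blocked=[]
Op 6: conn=68 S1=31 S2=56 S3=53 S4=25 blocked=[]
Op 7: conn=49 S1=12 S2=56 S3=53 S4=25 blocked=[]
Op 8: conn=49 S1=12 S2=56 S3=64 S4=25 blocked=[]
Op 9: conn=72 S1=12 S2=56 S3=64 S4=25 blocked=[]
Op 10: conn=57 S1=12 S2=56 S3=49 S4=25 blocked=[]
Op 11: conn=57 S1=12 S2=56 S3=57 S4=25 blocked=[]
Op 12: conn=45 S1=0 S2=56 S3=57 S4=25 blocked=[1]
Op 13: conn=45 S1=0 S2=56 S3=75 S4=25 blocked=[1]
Op 14: conn=45 S1=0 S2=56 S3=75 S4=37 blocked=[1]

Answer: S1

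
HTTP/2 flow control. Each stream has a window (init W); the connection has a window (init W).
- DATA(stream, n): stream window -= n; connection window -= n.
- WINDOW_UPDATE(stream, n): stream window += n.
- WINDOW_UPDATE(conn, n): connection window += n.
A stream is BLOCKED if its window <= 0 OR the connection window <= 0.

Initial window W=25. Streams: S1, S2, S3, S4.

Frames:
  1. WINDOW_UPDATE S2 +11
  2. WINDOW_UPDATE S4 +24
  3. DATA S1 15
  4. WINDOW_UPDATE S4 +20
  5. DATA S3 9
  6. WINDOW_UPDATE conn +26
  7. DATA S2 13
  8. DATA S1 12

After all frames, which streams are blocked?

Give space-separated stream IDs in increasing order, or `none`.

Answer: S1

Derivation:
Op 1: conn=25 S1=25 S2=36 S3=25 S4=25 blocked=[]
Op 2: conn=25 S1=25 S2=36 S3=25 S4=49 blocked=[]
Op 3: conn=10 S1=10 S2=36 S3=25 S4=49 blocked=[]
Op 4: conn=10 S1=10 S2=36 S3=25 S4=69 blocked=[]
Op 5: conn=1 S1=10 S2=36 S3=16 S4=69 blocked=[]
Op 6: conn=27 S1=10 S2=36 S3=16 S4=69 blocked=[]
Op 7: conn=14 S1=10 S2=23 S3=16 S4=69 blocked=[]
Op 8: conn=2 S1=-2 S2=23 S3=16 S4=69 blocked=[1]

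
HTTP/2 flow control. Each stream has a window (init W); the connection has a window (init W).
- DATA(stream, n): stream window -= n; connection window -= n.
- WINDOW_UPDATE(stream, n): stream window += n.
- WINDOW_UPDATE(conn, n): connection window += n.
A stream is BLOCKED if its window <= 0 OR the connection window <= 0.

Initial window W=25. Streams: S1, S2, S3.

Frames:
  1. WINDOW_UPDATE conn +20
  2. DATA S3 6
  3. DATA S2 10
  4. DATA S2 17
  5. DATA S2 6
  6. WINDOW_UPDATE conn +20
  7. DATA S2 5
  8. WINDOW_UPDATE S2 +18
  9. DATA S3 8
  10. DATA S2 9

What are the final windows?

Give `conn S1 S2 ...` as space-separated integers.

Op 1: conn=45 S1=25 S2=25 S3=25 blocked=[]
Op 2: conn=39 S1=25 S2=25 S3=19 blocked=[]
Op 3: conn=29 S1=25 S2=15 S3=19 blocked=[]
Op 4: conn=12 S1=25 S2=-2 S3=19 blocked=[2]
Op 5: conn=6 S1=25 S2=-8 S3=19 blocked=[2]
Op 6: conn=26 S1=25 S2=-8 S3=19 blocked=[2]
Op 7: conn=21 S1=25 S2=-13 S3=19 blocked=[2]
Op 8: conn=21 S1=25 S2=5 S3=19 blocked=[]
Op 9: conn=13 S1=25 S2=5 S3=11 blocked=[]
Op 10: conn=4 S1=25 S2=-4 S3=11 blocked=[2]

Answer: 4 25 -4 11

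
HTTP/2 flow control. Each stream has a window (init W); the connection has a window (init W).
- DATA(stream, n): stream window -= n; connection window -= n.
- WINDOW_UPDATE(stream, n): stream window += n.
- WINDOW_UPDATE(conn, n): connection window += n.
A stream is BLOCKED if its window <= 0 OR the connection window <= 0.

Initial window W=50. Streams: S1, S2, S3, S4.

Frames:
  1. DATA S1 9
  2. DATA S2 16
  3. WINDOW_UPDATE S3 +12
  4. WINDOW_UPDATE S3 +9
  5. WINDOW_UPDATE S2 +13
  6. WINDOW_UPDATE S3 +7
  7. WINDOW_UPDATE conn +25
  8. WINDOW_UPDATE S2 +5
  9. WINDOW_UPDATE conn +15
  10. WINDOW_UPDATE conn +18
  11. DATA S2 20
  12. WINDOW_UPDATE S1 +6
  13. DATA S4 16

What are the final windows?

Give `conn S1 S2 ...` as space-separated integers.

Op 1: conn=41 S1=41 S2=50 S3=50 S4=50 blocked=[]
Op 2: conn=25 S1=41 S2=34 S3=50 S4=50 blocked=[]
Op 3: conn=25 S1=41 S2=34 S3=62 S4=50 blocked=[]
Op 4: conn=25 S1=41 S2=34 S3=71 S4=50 blocked=[]
Op 5: conn=25 S1=41 S2=47 S3=71 S4=50 blocked=[]
Op 6: conn=25 S1=41 S2=47 S3=78 S4=50 blocked=[]
Op 7: conn=50 S1=41 S2=47 S3=78 S4=50 blocked=[]
Op 8: conn=50 S1=41 S2=52 S3=78 S4=50 blocked=[]
Op 9: conn=65 S1=41 S2=52 S3=78 S4=50 blocked=[]
Op 10: conn=83 S1=41 S2=52 S3=78 S4=50 blocked=[]
Op 11: conn=63 S1=41 S2=32 S3=78 S4=50 blocked=[]
Op 12: conn=63 S1=47 S2=32 S3=78 S4=50 blocked=[]
Op 13: conn=47 S1=47 S2=32 S3=78 S4=34 blocked=[]

Answer: 47 47 32 78 34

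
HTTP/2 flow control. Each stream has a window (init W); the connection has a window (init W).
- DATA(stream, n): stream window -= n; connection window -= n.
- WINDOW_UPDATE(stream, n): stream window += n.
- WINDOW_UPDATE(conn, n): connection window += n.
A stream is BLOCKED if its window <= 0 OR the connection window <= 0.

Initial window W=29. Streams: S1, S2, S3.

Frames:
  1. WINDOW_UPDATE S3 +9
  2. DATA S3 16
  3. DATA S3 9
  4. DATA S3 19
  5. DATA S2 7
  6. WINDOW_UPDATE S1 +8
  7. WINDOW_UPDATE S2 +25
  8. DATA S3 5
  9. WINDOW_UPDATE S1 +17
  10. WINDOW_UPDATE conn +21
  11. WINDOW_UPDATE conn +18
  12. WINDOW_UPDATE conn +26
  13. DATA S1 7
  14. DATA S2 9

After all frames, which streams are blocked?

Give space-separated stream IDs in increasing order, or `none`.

Op 1: conn=29 S1=29 S2=29 S3=38 blocked=[]
Op 2: conn=13 S1=29 S2=29 S3=22 blocked=[]
Op 3: conn=4 S1=29 S2=29 S3=13 blocked=[]
Op 4: conn=-15 S1=29 S2=29 S3=-6 blocked=[1, 2, 3]
Op 5: conn=-22 S1=29 S2=22 S3=-6 blocked=[1, 2, 3]
Op 6: conn=-22 S1=37 S2=22 S3=-6 blocked=[1, 2, 3]
Op 7: conn=-22 S1=37 S2=47 S3=-6 blocked=[1, 2, 3]
Op 8: conn=-27 S1=37 S2=47 S3=-11 blocked=[1, 2, 3]
Op 9: conn=-27 S1=54 S2=47 S3=-11 blocked=[1, 2, 3]
Op 10: conn=-6 S1=54 S2=47 S3=-11 blocked=[1, 2, 3]
Op 11: conn=12 S1=54 S2=47 S3=-11 blocked=[3]
Op 12: conn=38 S1=54 S2=47 S3=-11 blocked=[3]
Op 13: conn=31 S1=47 S2=47 S3=-11 blocked=[3]
Op 14: conn=22 S1=47 S2=38 S3=-11 blocked=[3]

Answer: S3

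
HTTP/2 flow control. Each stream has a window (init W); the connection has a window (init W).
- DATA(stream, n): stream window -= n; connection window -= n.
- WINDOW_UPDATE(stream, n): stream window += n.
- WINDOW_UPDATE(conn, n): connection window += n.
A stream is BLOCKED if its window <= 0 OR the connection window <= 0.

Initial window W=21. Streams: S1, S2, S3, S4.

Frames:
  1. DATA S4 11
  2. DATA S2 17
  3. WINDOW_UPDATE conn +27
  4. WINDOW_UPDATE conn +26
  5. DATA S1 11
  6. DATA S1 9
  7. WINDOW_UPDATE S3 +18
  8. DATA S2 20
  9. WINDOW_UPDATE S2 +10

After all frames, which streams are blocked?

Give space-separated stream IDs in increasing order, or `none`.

Answer: S2

Derivation:
Op 1: conn=10 S1=21 S2=21 S3=21 S4=10 blocked=[]
Op 2: conn=-7 S1=21 S2=4 S3=21 S4=10 blocked=[1, 2, 3, 4]
Op 3: conn=20 S1=21 S2=4 S3=21 S4=10 blocked=[]
Op 4: conn=46 S1=21 S2=4 S3=21 S4=10 blocked=[]
Op 5: conn=35 S1=10 S2=4 S3=21 S4=10 blocked=[]
Op 6: conn=26 S1=1 S2=4 S3=21 S4=10 blocked=[]
Op 7: conn=26 S1=1 S2=4 S3=39 S4=10 blocked=[]
Op 8: conn=6 S1=1 S2=-16 S3=39 S4=10 blocked=[2]
Op 9: conn=6 S1=1 S2=-6 S3=39 S4=10 blocked=[2]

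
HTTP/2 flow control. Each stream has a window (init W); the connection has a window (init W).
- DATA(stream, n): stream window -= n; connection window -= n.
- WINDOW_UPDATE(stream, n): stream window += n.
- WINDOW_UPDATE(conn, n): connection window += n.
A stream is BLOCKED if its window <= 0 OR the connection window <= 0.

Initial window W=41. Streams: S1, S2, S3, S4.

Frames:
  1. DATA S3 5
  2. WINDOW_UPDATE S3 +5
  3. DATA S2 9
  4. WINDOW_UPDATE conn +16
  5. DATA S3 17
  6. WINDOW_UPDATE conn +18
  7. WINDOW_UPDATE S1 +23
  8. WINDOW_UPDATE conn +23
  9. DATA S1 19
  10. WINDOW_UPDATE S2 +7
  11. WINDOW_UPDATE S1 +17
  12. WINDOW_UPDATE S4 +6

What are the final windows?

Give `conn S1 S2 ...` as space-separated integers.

Op 1: conn=36 S1=41 S2=41 S3=36 S4=41 blocked=[]
Op 2: conn=36 S1=41 S2=41 S3=41 S4=41 blocked=[]
Op 3: conn=27 S1=41 S2=32 S3=41 S4=41 blocked=[]
Op 4: conn=43 S1=41 S2=32 S3=41 S4=41 blocked=[]
Op 5: conn=26 S1=41 S2=32 S3=24 S4=41 blocked=[]
Op 6: conn=44 S1=41 S2=32 S3=24 S4=41 blocked=[]
Op 7: conn=44 S1=64 S2=32 S3=24 S4=41 blocked=[]
Op 8: conn=67 S1=64 S2=32 S3=24 S4=41 blocked=[]
Op 9: conn=48 S1=45 S2=32 S3=24 S4=41 blocked=[]
Op 10: conn=48 S1=45 S2=39 S3=24 S4=41 blocked=[]
Op 11: conn=48 S1=62 S2=39 S3=24 S4=41 blocked=[]
Op 12: conn=48 S1=62 S2=39 S3=24 S4=47 blocked=[]

Answer: 48 62 39 24 47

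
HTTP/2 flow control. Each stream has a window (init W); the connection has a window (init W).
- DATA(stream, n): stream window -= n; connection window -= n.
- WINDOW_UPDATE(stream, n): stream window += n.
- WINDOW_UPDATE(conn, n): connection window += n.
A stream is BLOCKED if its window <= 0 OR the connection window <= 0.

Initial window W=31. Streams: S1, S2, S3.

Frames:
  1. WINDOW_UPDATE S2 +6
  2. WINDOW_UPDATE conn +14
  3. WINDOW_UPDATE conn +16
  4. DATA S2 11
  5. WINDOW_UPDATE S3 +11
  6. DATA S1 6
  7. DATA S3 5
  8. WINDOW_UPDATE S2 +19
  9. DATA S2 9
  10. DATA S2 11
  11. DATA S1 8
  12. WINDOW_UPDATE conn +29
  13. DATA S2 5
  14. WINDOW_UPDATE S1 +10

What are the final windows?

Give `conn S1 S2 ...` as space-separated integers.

Answer: 35 27 20 37

Derivation:
Op 1: conn=31 S1=31 S2=37 S3=31 blocked=[]
Op 2: conn=45 S1=31 S2=37 S3=31 blocked=[]
Op 3: conn=61 S1=31 S2=37 S3=31 blocked=[]
Op 4: conn=50 S1=31 S2=26 S3=31 blocked=[]
Op 5: conn=50 S1=31 S2=26 S3=42 blocked=[]
Op 6: conn=44 S1=25 S2=26 S3=42 blocked=[]
Op 7: conn=39 S1=25 S2=26 S3=37 blocked=[]
Op 8: conn=39 S1=25 S2=45 S3=37 blocked=[]
Op 9: conn=30 S1=25 S2=36 S3=37 blocked=[]
Op 10: conn=19 S1=25 S2=25 S3=37 blocked=[]
Op 11: conn=11 S1=17 S2=25 S3=37 blocked=[]
Op 12: conn=40 S1=17 S2=25 S3=37 blocked=[]
Op 13: conn=35 S1=17 S2=20 S3=37 blocked=[]
Op 14: conn=35 S1=27 S2=20 S3=37 blocked=[]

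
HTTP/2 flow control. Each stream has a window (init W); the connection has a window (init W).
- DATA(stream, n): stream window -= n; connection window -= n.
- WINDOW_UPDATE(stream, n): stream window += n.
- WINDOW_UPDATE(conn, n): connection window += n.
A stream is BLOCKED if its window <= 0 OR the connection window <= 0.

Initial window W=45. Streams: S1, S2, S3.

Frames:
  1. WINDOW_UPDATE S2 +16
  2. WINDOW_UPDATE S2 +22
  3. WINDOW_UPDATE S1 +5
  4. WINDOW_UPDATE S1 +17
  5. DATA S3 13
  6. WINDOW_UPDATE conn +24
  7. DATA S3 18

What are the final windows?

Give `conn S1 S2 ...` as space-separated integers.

Answer: 38 67 83 14

Derivation:
Op 1: conn=45 S1=45 S2=61 S3=45 blocked=[]
Op 2: conn=45 S1=45 S2=83 S3=45 blocked=[]
Op 3: conn=45 S1=50 S2=83 S3=45 blocked=[]
Op 4: conn=45 S1=67 S2=83 S3=45 blocked=[]
Op 5: conn=32 S1=67 S2=83 S3=32 blocked=[]
Op 6: conn=56 S1=67 S2=83 S3=32 blocked=[]
Op 7: conn=38 S1=67 S2=83 S3=14 blocked=[]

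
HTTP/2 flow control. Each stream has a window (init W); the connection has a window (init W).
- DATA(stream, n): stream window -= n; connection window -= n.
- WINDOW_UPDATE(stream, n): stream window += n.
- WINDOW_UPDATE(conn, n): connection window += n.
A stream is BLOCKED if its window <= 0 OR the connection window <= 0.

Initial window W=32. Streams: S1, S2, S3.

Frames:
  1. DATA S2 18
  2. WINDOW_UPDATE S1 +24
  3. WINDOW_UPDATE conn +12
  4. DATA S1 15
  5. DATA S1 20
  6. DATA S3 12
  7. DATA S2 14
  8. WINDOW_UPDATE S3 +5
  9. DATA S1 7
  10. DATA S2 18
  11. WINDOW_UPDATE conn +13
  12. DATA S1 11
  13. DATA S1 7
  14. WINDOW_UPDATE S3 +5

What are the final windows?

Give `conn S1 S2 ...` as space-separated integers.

Answer: -65 -4 -18 30

Derivation:
Op 1: conn=14 S1=32 S2=14 S3=32 blocked=[]
Op 2: conn=14 S1=56 S2=14 S3=32 blocked=[]
Op 3: conn=26 S1=56 S2=14 S3=32 blocked=[]
Op 4: conn=11 S1=41 S2=14 S3=32 blocked=[]
Op 5: conn=-9 S1=21 S2=14 S3=32 blocked=[1, 2, 3]
Op 6: conn=-21 S1=21 S2=14 S3=20 blocked=[1, 2, 3]
Op 7: conn=-35 S1=21 S2=0 S3=20 blocked=[1, 2, 3]
Op 8: conn=-35 S1=21 S2=0 S3=25 blocked=[1, 2, 3]
Op 9: conn=-42 S1=14 S2=0 S3=25 blocked=[1, 2, 3]
Op 10: conn=-60 S1=14 S2=-18 S3=25 blocked=[1, 2, 3]
Op 11: conn=-47 S1=14 S2=-18 S3=25 blocked=[1, 2, 3]
Op 12: conn=-58 S1=3 S2=-18 S3=25 blocked=[1, 2, 3]
Op 13: conn=-65 S1=-4 S2=-18 S3=25 blocked=[1, 2, 3]
Op 14: conn=-65 S1=-4 S2=-18 S3=30 blocked=[1, 2, 3]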